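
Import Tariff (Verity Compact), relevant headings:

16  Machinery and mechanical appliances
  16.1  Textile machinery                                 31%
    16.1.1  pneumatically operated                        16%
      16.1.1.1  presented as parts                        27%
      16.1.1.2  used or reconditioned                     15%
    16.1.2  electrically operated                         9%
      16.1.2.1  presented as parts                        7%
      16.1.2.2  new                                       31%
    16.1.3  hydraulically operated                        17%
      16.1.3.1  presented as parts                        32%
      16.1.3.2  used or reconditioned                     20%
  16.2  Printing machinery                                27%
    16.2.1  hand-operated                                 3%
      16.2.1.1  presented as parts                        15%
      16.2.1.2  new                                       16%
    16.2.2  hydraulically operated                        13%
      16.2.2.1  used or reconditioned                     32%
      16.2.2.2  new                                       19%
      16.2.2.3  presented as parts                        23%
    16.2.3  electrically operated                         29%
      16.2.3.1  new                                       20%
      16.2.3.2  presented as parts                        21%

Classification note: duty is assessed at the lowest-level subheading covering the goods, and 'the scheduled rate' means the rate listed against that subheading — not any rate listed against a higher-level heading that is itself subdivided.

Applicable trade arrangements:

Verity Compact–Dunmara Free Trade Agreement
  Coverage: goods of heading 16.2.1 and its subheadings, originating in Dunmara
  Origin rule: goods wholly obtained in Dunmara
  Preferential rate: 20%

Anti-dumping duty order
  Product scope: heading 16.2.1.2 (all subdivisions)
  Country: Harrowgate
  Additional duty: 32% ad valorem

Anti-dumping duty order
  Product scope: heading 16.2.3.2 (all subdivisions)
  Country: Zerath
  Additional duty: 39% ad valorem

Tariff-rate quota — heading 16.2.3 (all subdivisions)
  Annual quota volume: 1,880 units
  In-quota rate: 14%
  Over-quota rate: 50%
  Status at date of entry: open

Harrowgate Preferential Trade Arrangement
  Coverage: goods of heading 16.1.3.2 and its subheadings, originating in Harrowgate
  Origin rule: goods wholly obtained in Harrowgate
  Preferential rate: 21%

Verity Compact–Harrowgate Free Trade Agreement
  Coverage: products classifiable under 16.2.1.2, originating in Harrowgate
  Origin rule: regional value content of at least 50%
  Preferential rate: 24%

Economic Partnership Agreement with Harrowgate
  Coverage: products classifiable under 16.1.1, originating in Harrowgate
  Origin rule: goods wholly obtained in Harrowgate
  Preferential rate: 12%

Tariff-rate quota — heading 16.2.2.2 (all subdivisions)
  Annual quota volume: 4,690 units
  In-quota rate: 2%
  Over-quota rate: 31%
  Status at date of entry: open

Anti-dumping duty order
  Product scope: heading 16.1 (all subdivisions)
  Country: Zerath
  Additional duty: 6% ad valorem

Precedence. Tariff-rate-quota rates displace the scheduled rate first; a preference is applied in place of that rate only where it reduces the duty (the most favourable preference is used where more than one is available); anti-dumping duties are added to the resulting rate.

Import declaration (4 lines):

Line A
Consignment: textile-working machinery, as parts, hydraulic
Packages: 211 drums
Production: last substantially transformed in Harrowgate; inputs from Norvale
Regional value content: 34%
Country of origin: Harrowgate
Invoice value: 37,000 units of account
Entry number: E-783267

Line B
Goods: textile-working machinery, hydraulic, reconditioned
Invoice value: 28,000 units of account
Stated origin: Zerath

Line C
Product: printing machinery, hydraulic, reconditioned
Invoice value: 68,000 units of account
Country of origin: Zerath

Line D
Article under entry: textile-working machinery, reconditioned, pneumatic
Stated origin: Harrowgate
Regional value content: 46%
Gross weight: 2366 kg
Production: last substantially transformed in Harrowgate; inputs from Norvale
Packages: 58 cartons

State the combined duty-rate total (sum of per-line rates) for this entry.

Line A: textile-working → 16.1; hydraulic → 16.1.3; as parts → 16.1.3.1. Scheduled 32%. Harrowgate agreement on 16.1.3.2: 16.1.3.1 not covered; Harrowgate agreement on 16.2.1.2: 16.1.3.1 not covered; Harrowgate agreement on 16.1.1: 16.1.3.1 not covered. → 32%.
Line B: textile-working → 16.1; hydraulic → 16.1.3; reconditioned → 16.1.3.2. Scheduled 20%. anti-dumping (Zerath, 16.1): +6%; total 20% + 6% = 26%. → 26%.
Line C: printing → 16.2; hydraulic → 16.2.2; reconditioned → 16.2.2.1. Scheduled 32%. No special measure applies. → 32%.
Line D: textile-working → 16.1; pneumatic → 16.1.1; reconditioned → 16.1.1.2. Scheduled 15%. Harrowgate agreement on 16.1.3.2: 16.1.1.2 not covered; Harrowgate agreement on 16.2.1.2: 16.1.1.2 not covered; Harrowgate agreement on 16.1.1: not wholly obtained. → 15%.
Sum: 32% + 26% + 32% + 15% = 105%.

105%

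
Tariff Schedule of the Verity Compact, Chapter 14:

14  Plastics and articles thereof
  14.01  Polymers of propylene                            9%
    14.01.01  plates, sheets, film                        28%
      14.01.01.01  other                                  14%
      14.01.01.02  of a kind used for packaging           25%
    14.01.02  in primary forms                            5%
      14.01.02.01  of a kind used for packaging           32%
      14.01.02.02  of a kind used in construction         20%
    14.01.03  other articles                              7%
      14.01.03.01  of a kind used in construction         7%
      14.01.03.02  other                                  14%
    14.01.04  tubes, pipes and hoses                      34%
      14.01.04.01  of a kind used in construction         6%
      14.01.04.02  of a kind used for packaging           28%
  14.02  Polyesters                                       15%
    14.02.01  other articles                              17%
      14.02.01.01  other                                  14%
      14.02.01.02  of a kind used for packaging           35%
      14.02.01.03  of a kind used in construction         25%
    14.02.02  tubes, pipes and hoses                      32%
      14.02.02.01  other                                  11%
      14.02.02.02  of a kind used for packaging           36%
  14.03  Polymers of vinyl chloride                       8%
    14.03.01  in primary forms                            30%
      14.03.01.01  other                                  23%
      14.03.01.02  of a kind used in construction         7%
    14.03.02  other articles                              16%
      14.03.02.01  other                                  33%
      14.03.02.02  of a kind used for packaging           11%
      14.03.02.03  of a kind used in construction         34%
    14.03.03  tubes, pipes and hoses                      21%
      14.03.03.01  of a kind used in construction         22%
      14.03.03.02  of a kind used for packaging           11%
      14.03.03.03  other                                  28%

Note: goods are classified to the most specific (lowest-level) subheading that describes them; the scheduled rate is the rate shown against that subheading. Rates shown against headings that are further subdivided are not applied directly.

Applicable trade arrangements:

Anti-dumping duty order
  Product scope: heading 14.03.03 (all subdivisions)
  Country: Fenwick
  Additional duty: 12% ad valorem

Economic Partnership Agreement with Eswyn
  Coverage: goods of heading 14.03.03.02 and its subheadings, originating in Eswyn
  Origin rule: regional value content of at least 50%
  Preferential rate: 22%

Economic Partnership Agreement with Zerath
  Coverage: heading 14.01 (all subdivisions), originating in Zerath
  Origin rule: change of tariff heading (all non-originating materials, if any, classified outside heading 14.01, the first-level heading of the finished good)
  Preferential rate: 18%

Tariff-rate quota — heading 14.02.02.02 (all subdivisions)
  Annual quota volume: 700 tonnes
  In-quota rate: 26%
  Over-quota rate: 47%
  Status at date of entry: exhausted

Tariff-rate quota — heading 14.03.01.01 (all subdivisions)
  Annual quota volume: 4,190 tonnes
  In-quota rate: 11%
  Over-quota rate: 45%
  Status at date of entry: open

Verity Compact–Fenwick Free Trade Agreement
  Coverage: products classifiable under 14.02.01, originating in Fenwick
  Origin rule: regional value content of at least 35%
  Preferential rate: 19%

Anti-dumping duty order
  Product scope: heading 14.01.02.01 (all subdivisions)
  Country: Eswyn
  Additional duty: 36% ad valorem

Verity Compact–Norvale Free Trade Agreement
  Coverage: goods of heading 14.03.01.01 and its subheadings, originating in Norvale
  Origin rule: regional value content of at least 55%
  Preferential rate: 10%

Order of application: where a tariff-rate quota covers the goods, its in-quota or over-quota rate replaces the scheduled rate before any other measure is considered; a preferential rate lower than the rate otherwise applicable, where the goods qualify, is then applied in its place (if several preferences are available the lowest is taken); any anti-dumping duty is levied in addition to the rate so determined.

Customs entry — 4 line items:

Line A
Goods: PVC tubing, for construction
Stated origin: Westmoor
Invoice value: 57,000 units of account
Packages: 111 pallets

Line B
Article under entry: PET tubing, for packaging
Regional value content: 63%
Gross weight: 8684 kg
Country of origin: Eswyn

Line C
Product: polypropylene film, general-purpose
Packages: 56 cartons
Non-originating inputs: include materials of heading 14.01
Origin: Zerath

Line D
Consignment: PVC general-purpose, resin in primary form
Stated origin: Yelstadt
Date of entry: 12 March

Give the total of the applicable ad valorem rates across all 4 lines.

Line A: PVC → 14.03; tubing → 14.03.03; for construction → 14.03.03.01. Scheduled 22%. No special measure applies. → 22%.
Line B: PET → 14.02; tubing → 14.02.02; for packaging → 14.02.02.02. Scheduled 36%. quota on 14.02.02.02 exhausted → over-quota 47%; Eswyn agreement on 14.03.03.02: 14.02.02.02 not covered. → 47%.
Line C: polypropylene → 14.01; film → 14.01.01; general-purpose → 14.01.01.01. Scheduled 14%. Zerath agreement on 14.01: CTH not met. → 14%.
Line D: PVC → 14.03; resin in primary form → 14.03.01; general-purpose → 14.03.01.01. Scheduled 23%. quota on 14.03.01.01 open → in-quota 11%. → 11%.
Sum: 22% + 47% + 14% + 11% = 94%.

94%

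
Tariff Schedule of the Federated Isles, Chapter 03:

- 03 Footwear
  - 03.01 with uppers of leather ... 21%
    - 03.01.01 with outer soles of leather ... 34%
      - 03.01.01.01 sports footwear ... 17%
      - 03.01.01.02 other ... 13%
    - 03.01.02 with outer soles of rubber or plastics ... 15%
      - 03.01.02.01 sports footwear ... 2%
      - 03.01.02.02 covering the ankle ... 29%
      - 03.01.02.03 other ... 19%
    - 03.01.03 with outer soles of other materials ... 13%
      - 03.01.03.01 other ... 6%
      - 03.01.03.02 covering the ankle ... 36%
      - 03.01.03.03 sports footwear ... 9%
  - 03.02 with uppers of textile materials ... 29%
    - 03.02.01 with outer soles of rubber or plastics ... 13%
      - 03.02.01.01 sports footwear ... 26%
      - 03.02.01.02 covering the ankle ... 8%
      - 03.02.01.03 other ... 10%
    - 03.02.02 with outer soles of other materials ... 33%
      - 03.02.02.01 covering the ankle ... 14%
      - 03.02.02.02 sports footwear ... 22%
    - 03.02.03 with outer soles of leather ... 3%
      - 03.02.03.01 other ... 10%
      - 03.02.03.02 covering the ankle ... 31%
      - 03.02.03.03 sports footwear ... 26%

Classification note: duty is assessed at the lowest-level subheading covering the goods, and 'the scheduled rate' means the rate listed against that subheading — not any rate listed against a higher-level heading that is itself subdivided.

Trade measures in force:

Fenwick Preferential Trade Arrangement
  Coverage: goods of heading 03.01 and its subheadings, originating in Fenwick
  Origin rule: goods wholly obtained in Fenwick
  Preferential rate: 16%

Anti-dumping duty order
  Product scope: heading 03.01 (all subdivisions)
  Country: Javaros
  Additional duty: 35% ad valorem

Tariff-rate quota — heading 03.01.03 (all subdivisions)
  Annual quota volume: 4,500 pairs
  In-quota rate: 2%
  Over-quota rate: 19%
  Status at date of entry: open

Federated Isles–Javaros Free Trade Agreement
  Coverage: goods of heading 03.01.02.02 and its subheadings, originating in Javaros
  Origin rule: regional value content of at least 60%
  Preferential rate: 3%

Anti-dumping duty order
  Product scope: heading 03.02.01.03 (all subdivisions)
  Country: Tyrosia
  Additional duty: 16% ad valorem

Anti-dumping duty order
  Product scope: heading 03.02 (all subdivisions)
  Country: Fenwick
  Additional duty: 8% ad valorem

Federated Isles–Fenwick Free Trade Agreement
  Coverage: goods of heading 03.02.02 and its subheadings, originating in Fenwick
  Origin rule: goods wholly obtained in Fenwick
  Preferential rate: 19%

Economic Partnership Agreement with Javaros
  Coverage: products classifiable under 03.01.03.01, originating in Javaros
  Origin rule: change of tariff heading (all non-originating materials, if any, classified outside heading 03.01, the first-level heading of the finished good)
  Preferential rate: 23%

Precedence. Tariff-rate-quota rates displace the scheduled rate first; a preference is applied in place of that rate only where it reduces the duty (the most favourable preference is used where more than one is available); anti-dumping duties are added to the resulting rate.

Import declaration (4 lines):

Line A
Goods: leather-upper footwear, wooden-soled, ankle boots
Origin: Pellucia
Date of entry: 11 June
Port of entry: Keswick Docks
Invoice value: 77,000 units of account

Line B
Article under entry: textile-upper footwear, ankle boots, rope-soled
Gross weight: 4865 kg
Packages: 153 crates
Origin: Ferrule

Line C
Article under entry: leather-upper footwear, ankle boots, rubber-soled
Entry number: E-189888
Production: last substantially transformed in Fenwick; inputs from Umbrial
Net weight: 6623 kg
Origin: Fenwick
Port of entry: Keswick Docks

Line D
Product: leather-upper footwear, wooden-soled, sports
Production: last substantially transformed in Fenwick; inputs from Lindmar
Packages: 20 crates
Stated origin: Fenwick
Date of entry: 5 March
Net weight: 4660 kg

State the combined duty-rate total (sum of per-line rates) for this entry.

47%

Line A: leather-upper → 03.01; wooden-soled → 03.01.03; ankle boots → 03.01.03.02. Scheduled 36%. quota on 03.01.03 open → in-quota 2%. → 2%.
Line B: textile-upper → 03.02; rope-soled → 03.02.02; ankle boots → 03.02.02.01. Scheduled 14%. No special measure applies. → 14%.
Line C: leather-upper → 03.01; rubber-soled → 03.01.02; ankle boots → 03.01.02.02. Scheduled 29%. Fenwick agreement on 03.01: not wholly obtained; Fenwick agreement on 03.02.02: 03.01.02.02 not covered. → 29%.
Line D: leather-upper → 03.01; wooden-soled → 03.01.03; sports → 03.01.03.03. Scheduled 9%. quota on 03.01.03 open → in-quota 2%; Fenwick agreement on 03.01: not wholly obtained; Fenwick agreement on 03.02.02: 03.01.03.03 not covered. → 2%.
Sum: 2% + 14% + 29% + 2% = 47%.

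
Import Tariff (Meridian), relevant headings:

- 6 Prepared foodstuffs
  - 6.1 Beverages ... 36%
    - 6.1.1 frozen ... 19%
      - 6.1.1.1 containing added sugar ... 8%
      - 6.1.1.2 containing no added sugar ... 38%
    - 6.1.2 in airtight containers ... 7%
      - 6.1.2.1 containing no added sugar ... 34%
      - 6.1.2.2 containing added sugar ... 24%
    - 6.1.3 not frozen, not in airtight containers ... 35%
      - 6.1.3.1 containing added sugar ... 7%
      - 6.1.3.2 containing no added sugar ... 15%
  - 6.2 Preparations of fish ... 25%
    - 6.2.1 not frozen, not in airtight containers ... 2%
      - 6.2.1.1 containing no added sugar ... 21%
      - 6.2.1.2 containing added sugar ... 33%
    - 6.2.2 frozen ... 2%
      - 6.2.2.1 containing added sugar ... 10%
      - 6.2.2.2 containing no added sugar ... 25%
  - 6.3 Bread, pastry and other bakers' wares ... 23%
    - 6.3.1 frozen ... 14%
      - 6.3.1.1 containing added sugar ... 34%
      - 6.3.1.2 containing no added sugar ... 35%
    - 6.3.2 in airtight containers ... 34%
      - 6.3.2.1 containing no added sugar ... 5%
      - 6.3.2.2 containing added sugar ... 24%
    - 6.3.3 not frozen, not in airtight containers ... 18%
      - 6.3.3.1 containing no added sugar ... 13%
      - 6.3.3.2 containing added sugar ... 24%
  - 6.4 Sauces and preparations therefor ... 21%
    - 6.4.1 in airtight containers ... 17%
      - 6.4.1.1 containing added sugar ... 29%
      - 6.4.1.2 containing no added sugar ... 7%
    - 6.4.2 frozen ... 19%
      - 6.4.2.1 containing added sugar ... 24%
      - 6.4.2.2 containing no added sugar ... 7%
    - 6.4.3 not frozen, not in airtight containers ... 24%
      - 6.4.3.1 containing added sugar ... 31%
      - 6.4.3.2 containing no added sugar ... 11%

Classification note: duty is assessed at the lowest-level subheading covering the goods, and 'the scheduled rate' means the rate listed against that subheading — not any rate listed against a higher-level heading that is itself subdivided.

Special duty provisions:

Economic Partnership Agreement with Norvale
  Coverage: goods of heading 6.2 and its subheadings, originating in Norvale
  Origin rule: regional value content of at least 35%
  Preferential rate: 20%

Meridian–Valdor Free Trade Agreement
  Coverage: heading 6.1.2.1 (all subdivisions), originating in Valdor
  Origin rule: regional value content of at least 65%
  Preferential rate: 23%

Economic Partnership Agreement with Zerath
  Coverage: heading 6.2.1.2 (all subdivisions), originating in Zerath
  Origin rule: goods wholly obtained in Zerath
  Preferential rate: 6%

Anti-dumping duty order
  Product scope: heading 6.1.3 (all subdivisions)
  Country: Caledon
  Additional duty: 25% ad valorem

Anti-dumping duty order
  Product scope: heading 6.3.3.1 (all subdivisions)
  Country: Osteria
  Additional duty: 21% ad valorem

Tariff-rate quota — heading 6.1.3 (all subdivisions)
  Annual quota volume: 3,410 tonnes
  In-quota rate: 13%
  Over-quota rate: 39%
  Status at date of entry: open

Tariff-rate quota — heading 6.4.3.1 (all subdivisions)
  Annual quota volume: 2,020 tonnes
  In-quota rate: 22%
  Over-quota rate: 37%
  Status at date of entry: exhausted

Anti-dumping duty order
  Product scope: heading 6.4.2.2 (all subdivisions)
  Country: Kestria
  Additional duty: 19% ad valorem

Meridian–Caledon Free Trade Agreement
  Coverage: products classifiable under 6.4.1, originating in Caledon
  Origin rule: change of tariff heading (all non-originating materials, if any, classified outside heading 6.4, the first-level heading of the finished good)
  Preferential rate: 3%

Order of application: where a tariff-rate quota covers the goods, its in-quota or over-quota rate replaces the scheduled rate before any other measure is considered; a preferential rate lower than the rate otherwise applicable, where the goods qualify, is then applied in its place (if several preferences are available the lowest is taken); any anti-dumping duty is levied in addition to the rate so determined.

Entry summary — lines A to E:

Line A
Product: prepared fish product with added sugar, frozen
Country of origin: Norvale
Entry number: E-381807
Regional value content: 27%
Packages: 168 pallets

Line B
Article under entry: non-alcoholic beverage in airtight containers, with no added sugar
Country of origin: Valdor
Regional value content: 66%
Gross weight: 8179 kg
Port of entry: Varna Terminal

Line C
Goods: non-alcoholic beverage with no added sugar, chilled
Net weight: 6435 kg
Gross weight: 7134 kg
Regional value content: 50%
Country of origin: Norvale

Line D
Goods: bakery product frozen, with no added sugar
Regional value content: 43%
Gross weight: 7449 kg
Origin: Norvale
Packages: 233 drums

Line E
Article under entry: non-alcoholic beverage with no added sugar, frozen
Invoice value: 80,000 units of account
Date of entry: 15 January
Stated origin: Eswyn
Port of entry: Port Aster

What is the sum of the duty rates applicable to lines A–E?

119%

Line A: prepared fish product → 6.2; frozen → 6.2.2; with added sugar → 6.2.2.1. Scheduled 10%. Norvale agreement on 6.2: RVC < 35%. → 10%.
Line B: non-alcoholic beverage → 6.1; in airtight containers → 6.1.2; with no added sugar → 6.1.2.1. Scheduled 34%. Valdor agreement on 6.1.2.1: RVC ≥ 65% → 23% available; preferential 23%. → 23%.
Line C: non-alcoholic beverage → 6.1; chilled → 6.1.3; with no added sugar → 6.1.3.2. Scheduled 15%. quota on 6.1.3 open → in-quota 13%; Norvale agreement on 6.2: 6.1.3.2 not covered. → 13%.
Line D: bakery product → 6.3; frozen → 6.3.1; with no added sugar → 6.3.1.2. Scheduled 35%. Norvale agreement on 6.2: 6.3.1.2 not covered. → 35%.
Line E: non-alcoholic beverage → 6.1; frozen → 6.1.1; with no added sugar → 6.1.1.2. Scheduled 38%. No special measure applies. → 38%.
Sum: 10% + 23% + 13% + 35% + 38% = 119%.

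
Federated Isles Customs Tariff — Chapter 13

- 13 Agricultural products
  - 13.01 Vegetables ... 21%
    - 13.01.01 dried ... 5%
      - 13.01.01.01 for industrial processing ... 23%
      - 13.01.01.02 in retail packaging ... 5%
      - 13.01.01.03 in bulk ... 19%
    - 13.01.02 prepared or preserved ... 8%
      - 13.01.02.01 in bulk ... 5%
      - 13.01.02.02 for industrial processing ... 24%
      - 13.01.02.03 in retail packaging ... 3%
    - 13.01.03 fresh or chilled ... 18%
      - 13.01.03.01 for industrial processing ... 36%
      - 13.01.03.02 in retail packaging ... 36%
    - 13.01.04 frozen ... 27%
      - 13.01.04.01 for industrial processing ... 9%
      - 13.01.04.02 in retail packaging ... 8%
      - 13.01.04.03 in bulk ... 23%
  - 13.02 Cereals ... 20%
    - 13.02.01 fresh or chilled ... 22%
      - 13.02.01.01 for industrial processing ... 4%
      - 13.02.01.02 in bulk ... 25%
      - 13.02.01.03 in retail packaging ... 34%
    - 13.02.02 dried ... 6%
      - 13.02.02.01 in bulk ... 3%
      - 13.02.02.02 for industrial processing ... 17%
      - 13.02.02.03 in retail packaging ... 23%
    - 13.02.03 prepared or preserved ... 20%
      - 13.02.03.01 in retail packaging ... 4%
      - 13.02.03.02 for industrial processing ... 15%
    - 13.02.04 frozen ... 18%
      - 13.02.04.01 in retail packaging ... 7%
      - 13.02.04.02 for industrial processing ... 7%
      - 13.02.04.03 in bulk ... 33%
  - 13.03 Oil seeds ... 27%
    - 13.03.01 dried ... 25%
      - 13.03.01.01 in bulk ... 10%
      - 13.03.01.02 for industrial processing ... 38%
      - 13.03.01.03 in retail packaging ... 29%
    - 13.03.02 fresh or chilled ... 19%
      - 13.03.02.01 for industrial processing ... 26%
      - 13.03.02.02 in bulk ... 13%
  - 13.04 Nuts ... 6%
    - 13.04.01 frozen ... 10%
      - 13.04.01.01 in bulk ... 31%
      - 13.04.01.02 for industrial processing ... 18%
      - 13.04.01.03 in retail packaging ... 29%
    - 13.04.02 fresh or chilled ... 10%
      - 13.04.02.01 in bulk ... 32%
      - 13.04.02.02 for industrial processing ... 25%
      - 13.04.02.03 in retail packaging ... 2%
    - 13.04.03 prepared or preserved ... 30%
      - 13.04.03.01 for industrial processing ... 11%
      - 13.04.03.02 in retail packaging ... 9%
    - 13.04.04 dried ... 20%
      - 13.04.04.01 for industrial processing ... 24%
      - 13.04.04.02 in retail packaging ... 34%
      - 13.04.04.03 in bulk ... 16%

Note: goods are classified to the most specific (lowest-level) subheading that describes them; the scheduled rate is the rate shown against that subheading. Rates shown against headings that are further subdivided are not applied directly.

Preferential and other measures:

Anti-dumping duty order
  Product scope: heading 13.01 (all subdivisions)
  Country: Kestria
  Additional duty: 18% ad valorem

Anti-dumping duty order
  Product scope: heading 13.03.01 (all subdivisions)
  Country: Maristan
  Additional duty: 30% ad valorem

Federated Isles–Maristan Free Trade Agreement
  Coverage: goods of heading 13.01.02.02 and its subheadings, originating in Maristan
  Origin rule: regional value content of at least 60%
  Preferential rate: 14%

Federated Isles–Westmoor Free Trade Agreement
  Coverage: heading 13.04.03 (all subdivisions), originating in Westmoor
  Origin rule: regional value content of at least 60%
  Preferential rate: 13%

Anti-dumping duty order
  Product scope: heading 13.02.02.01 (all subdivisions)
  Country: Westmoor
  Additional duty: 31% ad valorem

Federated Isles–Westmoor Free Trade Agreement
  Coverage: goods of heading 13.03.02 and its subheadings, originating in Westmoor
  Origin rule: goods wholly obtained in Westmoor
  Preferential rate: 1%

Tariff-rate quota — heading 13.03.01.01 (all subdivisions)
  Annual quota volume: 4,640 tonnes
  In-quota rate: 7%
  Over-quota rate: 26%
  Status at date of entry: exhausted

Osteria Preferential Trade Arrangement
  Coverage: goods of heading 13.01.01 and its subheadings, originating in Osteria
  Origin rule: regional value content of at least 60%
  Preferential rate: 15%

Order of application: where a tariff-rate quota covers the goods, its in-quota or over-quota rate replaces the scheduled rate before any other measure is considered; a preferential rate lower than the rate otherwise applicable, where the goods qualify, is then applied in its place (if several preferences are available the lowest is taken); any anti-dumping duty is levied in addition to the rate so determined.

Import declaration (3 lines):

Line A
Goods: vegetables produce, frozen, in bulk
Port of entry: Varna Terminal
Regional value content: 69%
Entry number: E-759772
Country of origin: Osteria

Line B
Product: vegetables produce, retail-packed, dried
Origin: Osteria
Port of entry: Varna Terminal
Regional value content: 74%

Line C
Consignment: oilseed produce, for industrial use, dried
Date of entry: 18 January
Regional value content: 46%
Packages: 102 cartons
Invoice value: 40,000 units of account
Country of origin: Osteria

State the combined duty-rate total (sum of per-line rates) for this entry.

Line A: vegetables → 13.01; frozen → 13.01.04; in bulk → 13.01.04.03. Scheduled 23%. Osteria agreement on 13.01.01: 13.01.04.03 not covered. → 23%.
Line B: vegetables → 13.01; dried → 13.01.01; retail-packed → 13.01.01.02. Scheduled 5%. Osteria agreement on 13.01.01: RVC ≥ 60% → 15% available; preference 15% not lower than 5% → no reduction. → 5%.
Line C: oilseed → 13.03; dried → 13.03.01; for industrial use → 13.03.01.02. Scheduled 38%. Osteria agreement on 13.01.01: 13.03.01.02 not covered. → 38%.
Sum: 23% + 5% + 38% = 66%.

66%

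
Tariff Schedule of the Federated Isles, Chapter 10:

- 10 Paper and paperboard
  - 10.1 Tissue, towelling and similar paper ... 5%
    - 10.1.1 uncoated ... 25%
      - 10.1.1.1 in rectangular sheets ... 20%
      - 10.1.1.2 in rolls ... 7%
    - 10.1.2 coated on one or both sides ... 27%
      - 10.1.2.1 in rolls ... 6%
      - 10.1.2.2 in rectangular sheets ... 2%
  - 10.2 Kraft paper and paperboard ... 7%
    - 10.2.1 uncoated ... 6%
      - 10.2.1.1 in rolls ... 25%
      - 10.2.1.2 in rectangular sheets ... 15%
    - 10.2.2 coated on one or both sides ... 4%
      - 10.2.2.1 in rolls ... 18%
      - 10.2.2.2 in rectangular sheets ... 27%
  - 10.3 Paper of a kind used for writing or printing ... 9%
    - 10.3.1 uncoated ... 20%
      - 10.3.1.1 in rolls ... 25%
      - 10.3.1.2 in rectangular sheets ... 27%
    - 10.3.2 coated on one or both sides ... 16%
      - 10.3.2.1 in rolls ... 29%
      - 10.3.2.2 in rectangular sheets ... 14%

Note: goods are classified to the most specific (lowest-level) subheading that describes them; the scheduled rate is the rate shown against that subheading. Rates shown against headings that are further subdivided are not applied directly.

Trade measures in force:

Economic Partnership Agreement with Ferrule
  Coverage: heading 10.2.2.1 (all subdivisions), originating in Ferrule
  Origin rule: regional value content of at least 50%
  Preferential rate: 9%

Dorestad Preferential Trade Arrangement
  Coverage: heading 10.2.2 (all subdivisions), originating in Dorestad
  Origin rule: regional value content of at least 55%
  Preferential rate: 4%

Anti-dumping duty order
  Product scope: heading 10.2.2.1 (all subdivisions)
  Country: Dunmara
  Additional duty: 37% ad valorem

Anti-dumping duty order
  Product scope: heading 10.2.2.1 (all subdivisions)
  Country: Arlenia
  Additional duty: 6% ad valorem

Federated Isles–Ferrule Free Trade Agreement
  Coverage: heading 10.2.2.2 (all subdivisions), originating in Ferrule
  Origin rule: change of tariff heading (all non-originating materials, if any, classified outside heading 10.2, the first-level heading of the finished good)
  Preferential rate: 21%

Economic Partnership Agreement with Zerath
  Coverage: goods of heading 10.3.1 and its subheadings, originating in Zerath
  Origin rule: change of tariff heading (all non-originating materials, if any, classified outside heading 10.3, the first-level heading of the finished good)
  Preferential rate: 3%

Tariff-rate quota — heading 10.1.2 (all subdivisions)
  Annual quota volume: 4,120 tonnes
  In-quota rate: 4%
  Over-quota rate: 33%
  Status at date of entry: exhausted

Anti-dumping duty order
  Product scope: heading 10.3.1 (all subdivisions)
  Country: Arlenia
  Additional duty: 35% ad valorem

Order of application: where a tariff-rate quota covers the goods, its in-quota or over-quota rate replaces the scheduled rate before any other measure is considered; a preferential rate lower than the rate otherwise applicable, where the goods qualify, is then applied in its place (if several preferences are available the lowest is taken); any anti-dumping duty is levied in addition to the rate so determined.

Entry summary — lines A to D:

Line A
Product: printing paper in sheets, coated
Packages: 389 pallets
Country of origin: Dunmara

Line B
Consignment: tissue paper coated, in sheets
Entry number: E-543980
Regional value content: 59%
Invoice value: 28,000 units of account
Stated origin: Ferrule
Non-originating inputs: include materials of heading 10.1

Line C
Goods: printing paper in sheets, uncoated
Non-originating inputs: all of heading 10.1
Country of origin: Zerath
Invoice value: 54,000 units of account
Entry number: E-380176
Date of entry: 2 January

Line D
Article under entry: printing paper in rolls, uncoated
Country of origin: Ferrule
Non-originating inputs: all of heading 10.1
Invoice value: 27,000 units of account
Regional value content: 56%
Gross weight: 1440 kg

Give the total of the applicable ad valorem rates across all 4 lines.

75%

Line A: printing paper → 10.3; coated → 10.3.2; in sheets → 10.3.2.2. Scheduled 14%. No special measure applies. → 14%.
Line B: tissue paper → 10.1; coated → 10.1.2; in sheets → 10.1.2.2. Scheduled 2%. quota on 10.1.2 exhausted → over-quota 33%; Ferrule agreement on 10.2.2.1: 10.1.2.2 not covered; Ferrule agreement on 10.2.2.2: 10.1.2.2 not covered. → 33%.
Line C: printing paper → 10.3; uncoated → 10.3.1; in sheets → 10.3.1.2. Scheduled 27%. Zerath agreement on 10.3.1: CTH met → 3% available; preferential 3%. → 3%.
Line D: printing paper → 10.3; uncoated → 10.3.1; in rolls → 10.3.1.1. Scheduled 25%. Ferrule agreement on 10.2.2.1: 10.3.1.1 not covered; Ferrule agreement on 10.2.2.2: 10.3.1.1 not covered. → 25%.
Sum: 14% + 33% + 3% + 25% = 75%.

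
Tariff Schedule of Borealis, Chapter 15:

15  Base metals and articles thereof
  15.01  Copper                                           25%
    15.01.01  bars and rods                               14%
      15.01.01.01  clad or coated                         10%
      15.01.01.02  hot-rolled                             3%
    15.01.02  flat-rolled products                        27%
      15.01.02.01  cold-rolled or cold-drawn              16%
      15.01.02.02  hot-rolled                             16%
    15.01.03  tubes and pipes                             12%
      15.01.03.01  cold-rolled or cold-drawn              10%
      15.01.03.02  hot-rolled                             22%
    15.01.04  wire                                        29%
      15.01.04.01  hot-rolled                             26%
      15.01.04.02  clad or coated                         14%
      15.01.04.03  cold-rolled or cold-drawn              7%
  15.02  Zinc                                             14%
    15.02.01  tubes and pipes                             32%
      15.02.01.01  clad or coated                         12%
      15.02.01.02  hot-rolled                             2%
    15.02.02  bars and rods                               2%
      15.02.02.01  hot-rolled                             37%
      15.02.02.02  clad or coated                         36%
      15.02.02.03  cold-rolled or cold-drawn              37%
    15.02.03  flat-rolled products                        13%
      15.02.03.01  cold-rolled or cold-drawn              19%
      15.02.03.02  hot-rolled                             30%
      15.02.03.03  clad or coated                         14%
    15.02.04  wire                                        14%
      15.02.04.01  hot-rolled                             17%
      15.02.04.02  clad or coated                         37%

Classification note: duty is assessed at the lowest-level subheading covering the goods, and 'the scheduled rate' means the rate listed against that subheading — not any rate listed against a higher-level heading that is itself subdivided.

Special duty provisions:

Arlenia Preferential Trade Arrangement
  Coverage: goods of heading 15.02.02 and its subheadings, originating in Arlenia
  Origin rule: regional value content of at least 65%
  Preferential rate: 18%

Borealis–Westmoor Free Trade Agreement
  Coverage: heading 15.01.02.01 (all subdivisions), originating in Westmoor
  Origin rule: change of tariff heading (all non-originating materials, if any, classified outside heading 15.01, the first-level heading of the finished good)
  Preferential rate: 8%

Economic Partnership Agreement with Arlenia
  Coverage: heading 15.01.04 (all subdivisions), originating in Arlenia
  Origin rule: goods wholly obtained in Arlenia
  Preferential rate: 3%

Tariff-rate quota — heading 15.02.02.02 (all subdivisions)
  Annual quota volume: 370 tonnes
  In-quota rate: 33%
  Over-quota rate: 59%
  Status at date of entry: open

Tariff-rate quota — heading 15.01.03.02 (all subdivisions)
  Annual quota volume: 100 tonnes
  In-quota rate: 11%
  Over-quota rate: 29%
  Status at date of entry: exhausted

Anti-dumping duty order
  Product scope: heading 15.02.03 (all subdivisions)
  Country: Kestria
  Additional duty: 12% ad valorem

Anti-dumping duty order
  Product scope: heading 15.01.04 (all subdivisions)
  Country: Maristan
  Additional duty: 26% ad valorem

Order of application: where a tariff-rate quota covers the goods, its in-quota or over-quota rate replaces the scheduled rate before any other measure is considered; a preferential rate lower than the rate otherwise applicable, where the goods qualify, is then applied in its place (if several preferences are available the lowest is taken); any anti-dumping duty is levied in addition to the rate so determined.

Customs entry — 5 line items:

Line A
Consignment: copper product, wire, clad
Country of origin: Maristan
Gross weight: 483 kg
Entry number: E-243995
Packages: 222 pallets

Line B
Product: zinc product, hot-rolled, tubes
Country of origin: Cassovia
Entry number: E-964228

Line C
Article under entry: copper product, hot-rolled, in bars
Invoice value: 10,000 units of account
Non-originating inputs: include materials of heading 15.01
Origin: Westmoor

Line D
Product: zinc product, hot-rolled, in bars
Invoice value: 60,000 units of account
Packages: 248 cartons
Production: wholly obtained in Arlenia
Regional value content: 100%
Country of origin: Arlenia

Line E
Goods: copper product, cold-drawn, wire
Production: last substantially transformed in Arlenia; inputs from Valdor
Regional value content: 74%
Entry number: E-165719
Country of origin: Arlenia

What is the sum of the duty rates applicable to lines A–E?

Line A: copper → 15.01; wire → 15.01.04; clad → 15.01.04.02. Scheduled 14%. anti-dumping (Maristan, 15.01.04): +26%; total 14% + 26% = 40%. → 40%.
Line B: zinc → 15.02; tubes → 15.02.01; hot-rolled → 15.02.01.02. Scheduled 2%. No special measure applies. → 2%.
Line C: copper → 15.01; in bars → 15.01.01; hot-rolled → 15.01.01.02. Scheduled 3%. Westmoor agreement on 15.01.02.01: 15.01.01.02 not covered. → 3%.
Line D: zinc → 15.02; in bars → 15.02.02; hot-rolled → 15.02.02.01. Scheduled 37%. Arlenia agreement on 15.02.02: RVC ≥ 65% → 18% available; Arlenia agreement on 15.01.04: 15.02.02.01 not covered; preferential 18%. → 18%.
Line E: copper → 15.01; wire → 15.01.04; cold-drawn → 15.01.04.03. Scheduled 7%. Arlenia agreement on 15.02.02: 15.01.04.03 not covered; Arlenia agreement on 15.01.04: not wholly obtained. → 7%.
Sum: 40% + 2% + 3% + 18% + 7% = 70%.

70%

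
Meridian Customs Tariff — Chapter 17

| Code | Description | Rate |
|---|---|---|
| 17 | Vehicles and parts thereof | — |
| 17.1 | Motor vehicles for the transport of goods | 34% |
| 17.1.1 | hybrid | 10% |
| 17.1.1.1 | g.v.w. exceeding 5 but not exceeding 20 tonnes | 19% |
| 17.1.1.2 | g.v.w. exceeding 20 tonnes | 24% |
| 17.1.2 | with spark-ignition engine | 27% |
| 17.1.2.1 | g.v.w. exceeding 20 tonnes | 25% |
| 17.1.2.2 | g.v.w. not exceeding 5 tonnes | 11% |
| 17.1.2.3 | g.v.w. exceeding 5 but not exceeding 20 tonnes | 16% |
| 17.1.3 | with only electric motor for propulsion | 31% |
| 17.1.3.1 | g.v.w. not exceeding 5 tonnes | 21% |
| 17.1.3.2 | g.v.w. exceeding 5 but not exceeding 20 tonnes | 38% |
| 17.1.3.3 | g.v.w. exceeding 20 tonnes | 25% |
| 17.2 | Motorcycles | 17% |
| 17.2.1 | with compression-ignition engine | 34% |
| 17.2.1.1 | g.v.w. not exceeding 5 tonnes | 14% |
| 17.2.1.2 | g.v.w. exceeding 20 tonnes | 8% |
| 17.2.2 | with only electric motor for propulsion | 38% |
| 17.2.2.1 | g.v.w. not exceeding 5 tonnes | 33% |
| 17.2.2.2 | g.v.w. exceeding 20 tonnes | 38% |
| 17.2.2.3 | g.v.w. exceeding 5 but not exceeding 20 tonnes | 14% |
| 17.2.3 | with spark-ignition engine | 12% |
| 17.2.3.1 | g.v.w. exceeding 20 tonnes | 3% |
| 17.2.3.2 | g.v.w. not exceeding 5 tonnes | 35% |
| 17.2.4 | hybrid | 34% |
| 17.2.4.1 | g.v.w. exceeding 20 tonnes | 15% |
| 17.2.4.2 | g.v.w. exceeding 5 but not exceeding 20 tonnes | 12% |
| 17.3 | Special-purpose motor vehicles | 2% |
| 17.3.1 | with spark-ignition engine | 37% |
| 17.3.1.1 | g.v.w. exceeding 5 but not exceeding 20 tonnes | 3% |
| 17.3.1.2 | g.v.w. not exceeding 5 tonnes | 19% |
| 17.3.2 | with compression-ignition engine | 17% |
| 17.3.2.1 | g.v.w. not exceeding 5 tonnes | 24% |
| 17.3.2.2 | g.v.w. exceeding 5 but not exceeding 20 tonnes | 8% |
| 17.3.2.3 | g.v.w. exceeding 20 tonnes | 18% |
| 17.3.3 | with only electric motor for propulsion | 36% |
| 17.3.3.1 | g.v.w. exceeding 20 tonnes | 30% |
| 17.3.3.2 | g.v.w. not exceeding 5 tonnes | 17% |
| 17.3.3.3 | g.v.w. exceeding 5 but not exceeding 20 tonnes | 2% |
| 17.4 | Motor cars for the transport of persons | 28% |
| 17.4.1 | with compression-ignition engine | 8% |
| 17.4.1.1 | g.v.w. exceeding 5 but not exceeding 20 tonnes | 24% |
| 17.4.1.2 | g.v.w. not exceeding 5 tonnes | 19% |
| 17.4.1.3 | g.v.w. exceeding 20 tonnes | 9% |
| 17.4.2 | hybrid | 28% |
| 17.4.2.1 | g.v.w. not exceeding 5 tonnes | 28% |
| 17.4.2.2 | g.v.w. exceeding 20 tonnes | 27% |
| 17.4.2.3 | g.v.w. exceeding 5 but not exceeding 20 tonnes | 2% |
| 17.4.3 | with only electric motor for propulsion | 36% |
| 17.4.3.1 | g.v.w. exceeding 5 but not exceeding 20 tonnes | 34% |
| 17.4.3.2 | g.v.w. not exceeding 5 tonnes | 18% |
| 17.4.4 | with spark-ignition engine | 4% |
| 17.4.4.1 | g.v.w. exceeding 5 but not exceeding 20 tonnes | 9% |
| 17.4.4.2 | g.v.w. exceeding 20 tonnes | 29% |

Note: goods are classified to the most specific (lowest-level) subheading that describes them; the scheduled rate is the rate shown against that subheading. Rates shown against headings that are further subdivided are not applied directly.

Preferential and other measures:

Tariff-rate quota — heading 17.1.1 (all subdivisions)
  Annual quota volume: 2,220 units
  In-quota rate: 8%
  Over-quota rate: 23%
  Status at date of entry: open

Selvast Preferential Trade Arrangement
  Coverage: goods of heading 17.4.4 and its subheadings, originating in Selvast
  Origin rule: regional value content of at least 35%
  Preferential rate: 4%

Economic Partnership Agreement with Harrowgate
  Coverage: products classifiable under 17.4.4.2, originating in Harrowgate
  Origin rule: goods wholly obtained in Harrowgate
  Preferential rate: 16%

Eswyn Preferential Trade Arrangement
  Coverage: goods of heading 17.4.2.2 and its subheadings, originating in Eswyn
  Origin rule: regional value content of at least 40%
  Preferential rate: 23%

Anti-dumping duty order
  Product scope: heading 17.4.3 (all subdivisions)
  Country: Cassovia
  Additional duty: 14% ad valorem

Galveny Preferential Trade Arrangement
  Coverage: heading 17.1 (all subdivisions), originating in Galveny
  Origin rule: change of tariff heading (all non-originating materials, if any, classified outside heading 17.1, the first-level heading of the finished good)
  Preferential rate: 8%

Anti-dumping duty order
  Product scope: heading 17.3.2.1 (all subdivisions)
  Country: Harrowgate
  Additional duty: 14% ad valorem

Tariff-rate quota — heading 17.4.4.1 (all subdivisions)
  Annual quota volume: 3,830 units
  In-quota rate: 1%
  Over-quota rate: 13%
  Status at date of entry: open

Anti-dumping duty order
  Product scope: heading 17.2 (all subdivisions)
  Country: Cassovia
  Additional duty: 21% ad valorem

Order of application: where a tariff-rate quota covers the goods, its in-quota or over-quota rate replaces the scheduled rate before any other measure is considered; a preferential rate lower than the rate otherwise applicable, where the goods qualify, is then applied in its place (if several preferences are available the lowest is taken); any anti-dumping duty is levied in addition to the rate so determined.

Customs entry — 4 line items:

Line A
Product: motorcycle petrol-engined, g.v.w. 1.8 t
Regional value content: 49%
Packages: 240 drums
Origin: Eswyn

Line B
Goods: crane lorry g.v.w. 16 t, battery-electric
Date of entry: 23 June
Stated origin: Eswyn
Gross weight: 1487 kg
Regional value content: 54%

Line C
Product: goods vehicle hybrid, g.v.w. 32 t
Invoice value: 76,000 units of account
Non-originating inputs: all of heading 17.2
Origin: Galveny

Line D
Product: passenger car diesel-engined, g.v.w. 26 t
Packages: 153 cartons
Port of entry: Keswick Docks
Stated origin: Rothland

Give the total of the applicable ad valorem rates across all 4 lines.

54%

Line A: motorcycle → 17.2; petrol-engined → 17.2.3; g.v.w. 1.8 t → 17.2.3.2. Scheduled 35%. Eswyn agreement on 17.4.2.2: 17.2.3.2 not covered. → 35%.
Line B: crane lorry → 17.3; battery-electric → 17.3.3; g.v.w. 16 t → 17.3.3.3. Scheduled 2%. Eswyn agreement on 17.4.2.2: 17.3.3.3 not covered. → 2%.
Line C: goods vehicle → 17.1; hybrid → 17.1.1; g.v.w. 32 t → 17.1.1.2. Scheduled 24%. quota on 17.1.1 open → in-quota 8%; Galveny agreement on 17.1: CTH met → 8% available; preference 8% not lower than 8% → no reduction. → 8%.
Line D: passenger car → 17.4; diesel-engined → 17.4.1; g.v.w. 26 t → 17.4.1.3. Scheduled 9%. No special measure applies. → 9%.
Sum: 35% + 2% + 8% + 9% = 54%.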